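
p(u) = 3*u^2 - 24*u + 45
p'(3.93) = -0.42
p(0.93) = 25.27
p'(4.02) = 0.12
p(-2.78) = 134.91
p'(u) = 6*u - 24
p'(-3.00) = -42.00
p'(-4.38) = -50.28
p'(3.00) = -6.00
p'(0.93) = -18.42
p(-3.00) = 144.00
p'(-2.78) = -40.68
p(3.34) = -1.69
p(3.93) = -2.99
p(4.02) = -3.00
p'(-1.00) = -30.00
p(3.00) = 0.00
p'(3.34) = -3.96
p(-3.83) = 180.93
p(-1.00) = 72.00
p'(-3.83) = -46.98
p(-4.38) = 207.67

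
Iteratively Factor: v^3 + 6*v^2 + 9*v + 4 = (v + 4)*(v^2 + 2*v + 1) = (v + 1)*(v + 4)*(v + 1)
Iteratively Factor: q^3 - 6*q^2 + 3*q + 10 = (q + 1)*(q^2 - 7*q + 10) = (q - 2)*(q + 1)*(q - 5)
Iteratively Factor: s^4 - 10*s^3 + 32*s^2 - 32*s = (s - 4)*(s^3 - 6*s^2 + 8*s) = (s - 4)*(s - 2)*(s^2 - 4*s) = s*(s - 4)*(s - 2)*(s - 4)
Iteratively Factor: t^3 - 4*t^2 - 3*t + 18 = (t + 2)*(t^2 - 6*t + 9) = (t - 3)*(t + 2)*(t - 3)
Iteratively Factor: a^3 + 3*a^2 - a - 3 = (a - 1)*(a^2 + 4*a + 3) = (a - 1)*(a + 3)*(a + 1)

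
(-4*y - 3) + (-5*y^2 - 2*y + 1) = -5*y^2 - 6*y - 2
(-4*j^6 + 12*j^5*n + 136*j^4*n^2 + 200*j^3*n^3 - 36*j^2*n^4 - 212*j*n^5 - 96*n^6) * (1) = -4*j^6 + 12*j^5*n + 136*j^4*n^2 + 200*j^3*n^3 - 36*j^2*n^4 - 212*j*n^5 - 96*n^6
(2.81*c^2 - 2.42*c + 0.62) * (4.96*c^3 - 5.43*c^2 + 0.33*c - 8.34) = 13.9376*c^5 - 27.2615*c^4 + 17.1431*c^3 - 27.6006*c^2 + 20.3874*c - 5.1708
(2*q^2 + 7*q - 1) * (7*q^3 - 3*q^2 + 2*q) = 14*q^5 + 43*q^4 - 24*q^3 + 17*q^2 - 2*q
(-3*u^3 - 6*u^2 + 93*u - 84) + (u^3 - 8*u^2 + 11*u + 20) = -2*u^3 - 14*u^2 + 104*u - 64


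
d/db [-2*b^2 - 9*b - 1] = -4*b - 9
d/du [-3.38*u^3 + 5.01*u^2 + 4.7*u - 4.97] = -10.14*u^2 + 10.02*u + 4.7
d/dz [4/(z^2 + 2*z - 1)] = 8*(-z - 1)/(z^2 + 2*z - 1)^2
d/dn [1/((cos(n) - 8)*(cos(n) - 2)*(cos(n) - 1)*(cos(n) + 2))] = (4*cos(n)^3 - 27*cos(n)^2 + 8*cos(n) + 36)*sin(n)/((cos(n) - 8)^2*(cos(n) - 2)^2*(cos(n) - 1)^2*(cos(n) + 2)^2)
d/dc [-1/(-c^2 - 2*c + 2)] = 2*(-c - 1)/(c^2 + 2*c - 2)^2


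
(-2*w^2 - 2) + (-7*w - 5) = -2*w^2 - 7*w - 7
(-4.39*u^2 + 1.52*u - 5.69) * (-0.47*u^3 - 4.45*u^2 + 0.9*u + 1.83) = 2.0633*u^5 + 18.8211*u^4 - 8.0407*u^3 + 18.6548*u^2 - 2.3394*u - 10.4127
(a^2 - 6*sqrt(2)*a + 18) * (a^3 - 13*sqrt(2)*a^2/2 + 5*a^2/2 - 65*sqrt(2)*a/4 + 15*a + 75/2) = a^5 - 25*sqrt(2)*a^4/2 + 5*a^4/2 - 125*sqrt(2)*a^3/4 + 111*a^3 - 207*sqrt(2)*a^2 + 555*a^2/2 - 1035*sqrt(2)*a/2 + 270*a + 675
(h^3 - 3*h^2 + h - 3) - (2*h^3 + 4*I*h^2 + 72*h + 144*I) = -h^3 - 3*h^2 - 4*I*h^2 - 71*h - 3 - 144*I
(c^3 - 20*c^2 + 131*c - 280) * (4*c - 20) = 4*c^4 - 100*c^3 + 924*c^2 - 3740*c + 5600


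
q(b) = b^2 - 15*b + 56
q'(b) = 2*b - 15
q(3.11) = 19.02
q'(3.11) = -8.78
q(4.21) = 10.57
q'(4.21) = -6.58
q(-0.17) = 58.58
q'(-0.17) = -15.34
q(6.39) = 0.98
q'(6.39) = -2.22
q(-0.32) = 60.90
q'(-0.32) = -15.64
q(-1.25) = 76.31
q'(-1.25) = -17.50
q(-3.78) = 126.99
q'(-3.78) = -22.56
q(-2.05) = 90.95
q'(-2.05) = -19.10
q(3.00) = 20.00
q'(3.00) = -9.00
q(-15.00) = 506.00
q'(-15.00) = -45.00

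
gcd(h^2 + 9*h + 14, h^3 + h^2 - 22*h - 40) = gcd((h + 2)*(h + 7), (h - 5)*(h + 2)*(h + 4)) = h + 2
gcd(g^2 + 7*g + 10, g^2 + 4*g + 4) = g + 2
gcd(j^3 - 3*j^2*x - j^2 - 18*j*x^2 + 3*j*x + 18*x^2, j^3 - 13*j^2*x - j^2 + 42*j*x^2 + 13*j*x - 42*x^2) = -j^2 + 6*j*x + j - 6*x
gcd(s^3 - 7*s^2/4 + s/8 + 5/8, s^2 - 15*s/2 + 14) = 1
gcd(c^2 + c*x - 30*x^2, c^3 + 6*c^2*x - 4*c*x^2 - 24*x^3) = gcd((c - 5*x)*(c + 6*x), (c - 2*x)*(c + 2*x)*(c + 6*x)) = c + 6*x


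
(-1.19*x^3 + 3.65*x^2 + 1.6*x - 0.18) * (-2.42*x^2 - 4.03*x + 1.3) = 2.8798*x^5 - 4.0373*x^4 - 20.1285*x^3 - 1.2674*x^2 + 2.8054*x - 0.234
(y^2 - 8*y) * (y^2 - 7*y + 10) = y^4 - 15*y^3 + 66*y^2 - 80*y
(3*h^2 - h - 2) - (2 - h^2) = 4*h^2 - h - 4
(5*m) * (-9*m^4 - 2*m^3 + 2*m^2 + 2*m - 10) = -45*m^5 - 10*m^4 + 10*m^3 + 10*m^2 - 50*m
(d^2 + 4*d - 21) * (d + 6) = d^3 + 10*d^2 + 3*d - 126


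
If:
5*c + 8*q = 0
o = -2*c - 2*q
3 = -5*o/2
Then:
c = 8/5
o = -6/5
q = -1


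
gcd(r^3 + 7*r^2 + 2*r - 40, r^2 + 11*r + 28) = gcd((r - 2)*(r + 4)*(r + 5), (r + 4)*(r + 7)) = r + 4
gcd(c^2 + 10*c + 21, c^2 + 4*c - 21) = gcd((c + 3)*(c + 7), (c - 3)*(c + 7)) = c + 7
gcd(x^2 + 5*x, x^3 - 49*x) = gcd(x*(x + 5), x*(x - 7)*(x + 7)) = x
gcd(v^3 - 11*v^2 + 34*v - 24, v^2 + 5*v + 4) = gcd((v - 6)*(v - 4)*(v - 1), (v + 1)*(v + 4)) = 1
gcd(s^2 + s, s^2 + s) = s^2 + s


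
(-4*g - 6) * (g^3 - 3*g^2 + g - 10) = -4*g^4 + 6*g^3 + 14*g^2 + 34*g + 60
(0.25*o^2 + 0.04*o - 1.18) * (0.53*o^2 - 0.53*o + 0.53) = 0.1325*o^4 - 0.1113*o^3 - 0.5141*o^2 + 0.6466*o - 0.6254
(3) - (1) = 2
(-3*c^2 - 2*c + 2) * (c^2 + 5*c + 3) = -3*c^4 - 17*c^3 - 17*c^2 + 4*c + 6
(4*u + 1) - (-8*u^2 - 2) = 8*u^2 + 4*u + 3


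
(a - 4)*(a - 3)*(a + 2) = a^3 - 5*a^2 - 2*a + 24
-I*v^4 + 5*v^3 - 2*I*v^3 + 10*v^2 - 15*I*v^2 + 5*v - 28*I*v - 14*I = (v + 1)*(v - 2*I)*(v + 7*I)*(-I*v - I)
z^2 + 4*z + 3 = (z + 1)*(z + 3)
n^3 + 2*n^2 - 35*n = n*(n - 5)*(n + 7)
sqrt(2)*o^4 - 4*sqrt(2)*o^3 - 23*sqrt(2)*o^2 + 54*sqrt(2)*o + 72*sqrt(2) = (o - 6)*(o - 3)*(o + 4)*(sqrt(2)*o + sqrt(2))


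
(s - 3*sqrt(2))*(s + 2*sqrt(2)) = s^2 - sqrt(2)*s - 12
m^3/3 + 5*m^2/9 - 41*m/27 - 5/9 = (m/3 + 1)*(m - 5/3)*(m + 1/3)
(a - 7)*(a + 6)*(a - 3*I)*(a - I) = a^4 - a^3 - 4*I*a^3 - 45*a^2 + 4*I*a^2 + 3*a + 168*I*a + 126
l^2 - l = l*(l - 1)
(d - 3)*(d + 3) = d^2 - 9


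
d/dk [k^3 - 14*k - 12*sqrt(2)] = 3*k^2 - 14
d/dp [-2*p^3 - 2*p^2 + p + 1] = -6*p^2 - 4*p + 1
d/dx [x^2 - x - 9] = 2*x - 1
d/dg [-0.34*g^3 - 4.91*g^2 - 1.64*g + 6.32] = -1.02*g^2 - 9.82*g - 1.64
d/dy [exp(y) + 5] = exp(y)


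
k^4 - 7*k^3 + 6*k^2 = k^2*(k - 6)*(k - 1)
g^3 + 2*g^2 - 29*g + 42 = (g - 3)*(g - 2)*(g + 7)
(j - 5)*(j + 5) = j^2 - 25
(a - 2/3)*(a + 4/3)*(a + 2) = a^3 + 8*a^2/3 + 4*a/9 - 16/9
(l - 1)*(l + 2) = l^2 + l - 2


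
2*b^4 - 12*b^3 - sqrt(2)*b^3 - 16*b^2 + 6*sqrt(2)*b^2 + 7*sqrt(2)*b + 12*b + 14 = (b - 7)*(b - sqrt(2))*(sqrt(2)*b + 1)*(sqrt(2)*b + sqrt(2))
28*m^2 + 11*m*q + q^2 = (4*m + q)*(7*m + q)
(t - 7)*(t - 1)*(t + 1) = t^3 - 7*t^2 - t + 7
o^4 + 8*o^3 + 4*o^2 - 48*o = o*(o - 2)*(o + 4)*(o + 6)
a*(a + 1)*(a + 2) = a^3 + 3*a^2 + 2*a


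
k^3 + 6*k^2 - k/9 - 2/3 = (k - 1/3)*(k + 1/3)*(k + 6)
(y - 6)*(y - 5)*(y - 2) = y^3 - 13*y^2 + 52*y - 60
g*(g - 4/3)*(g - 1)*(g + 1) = g^4 - 4*g^3/3 - g^2 + 4*g/3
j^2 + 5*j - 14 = (j - 2)*(j + 7)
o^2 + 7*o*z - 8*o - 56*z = (o - 8)*(o + 7*z)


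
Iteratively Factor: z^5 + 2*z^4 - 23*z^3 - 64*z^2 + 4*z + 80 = (z + 4)*(z^4 - 2*z^3 - 15*z^2 - 4*z + 20) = (z + 2)*(z + 4)*(z^3 - 4*z^2 - 7*z + 10) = (z + 2)^2*(z + 4)*(z^2 - 6*z + 5) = (z - 1)*(z + 2)^2*(z + 4)*(z - 5)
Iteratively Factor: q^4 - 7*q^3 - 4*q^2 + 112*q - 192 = (q - 4)*(q^3 - 3*q^2 - 16*q + 48) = (q - 4)*(q + 4)*(q^2 - 7*q + 12) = (q - 4)^2*(q + 4)*(q - 3)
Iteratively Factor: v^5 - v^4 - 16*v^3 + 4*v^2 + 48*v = (v)*(v^4 - v^3 - 16*v^2 + 4*v + 48) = v*(v - 2)*(v^3 + v^2 - 14*v - 24) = v*(v - 4)*(v - 2)*(v^2 + 5*v + 6) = v*(v - 4)*(v - 2)*(v + 3)*(v + 2)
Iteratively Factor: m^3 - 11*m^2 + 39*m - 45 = (m - 5)*(m^2 - 6*m + 9) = (m - 5)*(m - 3)*(m - 3)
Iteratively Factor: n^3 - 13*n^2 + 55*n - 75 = (n - 5)*(n^2 - 8*n + 15) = (n - 5)^2*(n - 3)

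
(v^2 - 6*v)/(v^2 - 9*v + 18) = v/(v - 3)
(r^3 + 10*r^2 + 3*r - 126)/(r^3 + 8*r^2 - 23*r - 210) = (r - 3)/(r - 5)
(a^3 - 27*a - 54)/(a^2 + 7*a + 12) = (a^2 - 3*a - 18)/(a + 4)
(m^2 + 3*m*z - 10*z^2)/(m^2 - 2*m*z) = (m + 5*z)/m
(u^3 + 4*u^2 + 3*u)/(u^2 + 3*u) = u + 1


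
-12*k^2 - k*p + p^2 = (-4*k + p)*(3*k + p)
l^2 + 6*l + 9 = (l + 3)^2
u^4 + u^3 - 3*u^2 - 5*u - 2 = (u - 2)*(u + 1)^3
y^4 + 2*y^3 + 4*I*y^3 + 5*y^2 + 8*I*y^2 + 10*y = y*(y + 2)*(y - I)*(y + 5*I)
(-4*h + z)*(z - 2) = -4*h*z + 8*h + z^2 - 2*z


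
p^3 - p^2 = p^2*(p - 1)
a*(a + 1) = a^2 + a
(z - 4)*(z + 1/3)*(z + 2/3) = z^3 - 3*z^2 - 34*z/9 - 8/9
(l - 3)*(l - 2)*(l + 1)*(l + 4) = l^4 - 15*l^2 + 10*l + 24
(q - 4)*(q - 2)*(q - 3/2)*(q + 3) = q^4 - 9*q^3/2 - 11*q^2/2 + 39*q - 36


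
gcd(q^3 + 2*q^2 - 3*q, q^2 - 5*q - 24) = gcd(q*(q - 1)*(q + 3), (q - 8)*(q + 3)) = q + 3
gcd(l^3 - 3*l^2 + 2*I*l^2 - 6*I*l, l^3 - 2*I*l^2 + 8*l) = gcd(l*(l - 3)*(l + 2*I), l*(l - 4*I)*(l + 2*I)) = l^2 + 2*I*l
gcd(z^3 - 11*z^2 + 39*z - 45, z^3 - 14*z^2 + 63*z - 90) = z^2 - 8*z + 15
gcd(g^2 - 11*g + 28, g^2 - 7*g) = g - 7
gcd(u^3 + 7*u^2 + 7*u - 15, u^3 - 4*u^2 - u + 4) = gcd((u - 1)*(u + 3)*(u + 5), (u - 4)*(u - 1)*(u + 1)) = u - 1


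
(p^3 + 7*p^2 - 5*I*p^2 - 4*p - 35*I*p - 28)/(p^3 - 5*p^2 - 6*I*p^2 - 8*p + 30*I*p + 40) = (p^2 + p*(7 - I) - 7*I)/(p^2 - p*(5 + 2*I) + 10*I)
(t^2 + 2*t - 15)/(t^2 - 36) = (t^2 + 2*t - 15)/(t^2 - 36)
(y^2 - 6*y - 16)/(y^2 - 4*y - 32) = (y + 2)/(y + 4)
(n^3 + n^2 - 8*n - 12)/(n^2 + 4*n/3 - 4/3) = 3*(n^2 - n - 6)/(3*n - 2)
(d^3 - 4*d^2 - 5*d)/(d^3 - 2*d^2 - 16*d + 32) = d*(d^2 - 4*d - 5)/(d^3 - 2*d^2 - 16*d + 32)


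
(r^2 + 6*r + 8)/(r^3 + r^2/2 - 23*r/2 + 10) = 2*(r + 2)/(2*r^2 - 7*r + 5)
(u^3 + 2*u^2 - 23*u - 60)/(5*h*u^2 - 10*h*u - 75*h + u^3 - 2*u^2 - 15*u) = (u + 4)/(5*h + u)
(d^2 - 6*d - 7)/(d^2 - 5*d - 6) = (d - 7)/(d - 6)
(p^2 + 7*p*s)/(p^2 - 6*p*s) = (p + 7*s)/(p - 6*s)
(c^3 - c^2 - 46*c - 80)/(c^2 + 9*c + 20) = (c^2 - 6*c - 16)/(c + 4)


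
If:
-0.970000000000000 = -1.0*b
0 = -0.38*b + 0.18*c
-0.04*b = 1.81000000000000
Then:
No Solution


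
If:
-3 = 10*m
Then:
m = -3/10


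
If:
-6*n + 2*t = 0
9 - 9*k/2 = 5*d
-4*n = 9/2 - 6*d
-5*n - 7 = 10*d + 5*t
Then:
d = 31/80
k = 113/72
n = -87/160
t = -261/160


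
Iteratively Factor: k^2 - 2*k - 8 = (k + 2)*(k - 4)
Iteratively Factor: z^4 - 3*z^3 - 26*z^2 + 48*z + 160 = (z + 4)*(z^3 - 7*z^2 + 2*z + 40) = (z - 4)*(z + 4)*(z^2 - 3*z - 10) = (z - 4)*(z + 2)*(z + 4)*(z - 5)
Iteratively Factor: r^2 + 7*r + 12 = (r + 4)*(r + 3)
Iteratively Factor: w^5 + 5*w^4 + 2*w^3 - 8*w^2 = (w + 2)*(w^4 + 3*w^3 - 4*w^2) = (w + 2)*(w + 4)*(w^3 - w^2) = w*(w + 2)*(w + 4)*(w^2 - w) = w*(w - 1)*(w + 2)*(w + 4)*(w)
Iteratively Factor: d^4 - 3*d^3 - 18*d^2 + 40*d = (d - 5)*(d^3 + 2*d^2 - 8*d) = (d - 5)*(d - 2)*(d^2 + 4*d) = (d - 5)*(d - 2)*(d + 4)*(d)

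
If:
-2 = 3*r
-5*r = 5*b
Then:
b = 2/3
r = -2/3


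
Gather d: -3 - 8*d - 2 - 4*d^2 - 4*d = -4*d^2 - 12*d - 5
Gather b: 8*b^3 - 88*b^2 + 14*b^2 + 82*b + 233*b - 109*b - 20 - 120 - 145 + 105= 8*b^3 - 74*b^2 + 206*b - 180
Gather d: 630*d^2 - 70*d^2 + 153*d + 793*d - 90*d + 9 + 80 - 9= 560*d^2 + 856*d + 80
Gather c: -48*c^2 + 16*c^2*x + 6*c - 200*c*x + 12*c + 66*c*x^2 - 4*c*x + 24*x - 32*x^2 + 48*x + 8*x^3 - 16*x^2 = c^2*(16*x - 48) + c*(66*x^2 - 204*x + 18) + 8*x^3 - 48*x^2 + 72*x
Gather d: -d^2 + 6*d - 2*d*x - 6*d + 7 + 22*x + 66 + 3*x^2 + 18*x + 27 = -d^2 - 2*d*x + 3*x^2 + 40*x + 100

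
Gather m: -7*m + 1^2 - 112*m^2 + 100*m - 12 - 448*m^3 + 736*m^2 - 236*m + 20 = -448*m^3 + 624*m^2 - 143*m + 9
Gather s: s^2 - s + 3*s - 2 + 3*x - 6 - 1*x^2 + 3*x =s^2 + 2*s - x^2 + 6*x - 8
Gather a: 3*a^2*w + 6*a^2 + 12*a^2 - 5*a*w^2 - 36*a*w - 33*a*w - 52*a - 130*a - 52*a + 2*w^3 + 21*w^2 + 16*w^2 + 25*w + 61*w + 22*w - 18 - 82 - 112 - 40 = a^2*(3*w + 18) + a*(-5*w^2 - 69*w - 234) + 2*w^3 + 37*w^2 + 108*w - 252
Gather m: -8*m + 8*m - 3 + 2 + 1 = 0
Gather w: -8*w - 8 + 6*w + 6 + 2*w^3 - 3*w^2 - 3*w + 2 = 2*w^3 - 3*w^2 - 5*w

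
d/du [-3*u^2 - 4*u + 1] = -6*u - 4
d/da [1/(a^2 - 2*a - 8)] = 2*(1 - a)/(-a^2 + 2*a + 8)^2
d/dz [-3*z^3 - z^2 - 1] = z*(-9*z - 2)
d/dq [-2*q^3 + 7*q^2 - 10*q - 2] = -6*q^2 + 14*q - 10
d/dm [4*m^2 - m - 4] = 8*m - 1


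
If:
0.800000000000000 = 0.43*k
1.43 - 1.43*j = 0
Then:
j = 1.00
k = 1.86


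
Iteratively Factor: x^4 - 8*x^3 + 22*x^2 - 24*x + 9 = (x - 3)*(x^3 - 5*x^2 + 7*x - 3) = (x - 3)*(x - 1)*(x^2 - 4*x + 3) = (x - 3)^2*(x - 1)*(x - 1)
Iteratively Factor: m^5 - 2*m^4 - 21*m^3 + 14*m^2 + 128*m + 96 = (m - 4)*(m^4 + 2*m^3 - 13*m^2 - 38*m - 24) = (m - 4)*(m + 1)*(m^3 + m^2 - 14*m - 24) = (m - 4)^2*(m + 1)*(m^2 + 5*m + 6) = (m - 4)^2*(m + 1)*(m + 2)*(m + 3)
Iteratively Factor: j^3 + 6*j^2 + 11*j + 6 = (j + 2)*(j^2 + 4*j + 3) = (j + 2)*(j + 3)*(j + 1)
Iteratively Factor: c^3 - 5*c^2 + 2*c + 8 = (c - 2)*(c^2 - 3*c - 4) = (c - 2)*(c + 1)*(c - 4)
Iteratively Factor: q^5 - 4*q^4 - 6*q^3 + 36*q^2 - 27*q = (q - 1)*(q^4 - 3*q^3 - 9*q^2 + 27*q) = (q - 3)*(q - 1)*(q^3 - 9*q) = q*(q - 3)*(q - 1)*(q^2 - 9) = q*(q - 3)^2*(q - 1)*(q + 3)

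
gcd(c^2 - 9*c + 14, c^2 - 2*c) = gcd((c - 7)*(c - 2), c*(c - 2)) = c - 2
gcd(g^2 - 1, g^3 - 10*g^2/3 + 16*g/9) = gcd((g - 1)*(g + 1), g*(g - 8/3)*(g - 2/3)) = 1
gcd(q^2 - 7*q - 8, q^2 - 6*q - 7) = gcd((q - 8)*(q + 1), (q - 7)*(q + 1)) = q + 1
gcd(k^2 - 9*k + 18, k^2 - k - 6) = k - 3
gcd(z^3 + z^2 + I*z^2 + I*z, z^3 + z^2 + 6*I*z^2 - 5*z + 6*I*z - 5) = z^2 + z*(1 + I) + I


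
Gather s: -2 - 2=-4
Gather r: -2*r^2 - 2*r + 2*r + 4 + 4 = 8 - 2*r^2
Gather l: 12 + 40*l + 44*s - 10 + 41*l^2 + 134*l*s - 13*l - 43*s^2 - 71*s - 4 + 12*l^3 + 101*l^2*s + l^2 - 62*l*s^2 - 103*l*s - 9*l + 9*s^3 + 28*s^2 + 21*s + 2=12*l^3 + l^2*(101*s + 42) + l*(-62*s^2 + 31*s + 18) + 9*s^3 - 15*s^2 - 6*s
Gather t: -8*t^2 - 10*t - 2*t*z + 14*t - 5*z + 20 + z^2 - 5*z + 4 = -8*t^2 + t*(4 - 2*z) + z^2 - 10*z + 24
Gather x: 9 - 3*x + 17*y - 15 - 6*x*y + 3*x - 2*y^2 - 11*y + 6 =-6*x*y - 2*y^2 + 6*y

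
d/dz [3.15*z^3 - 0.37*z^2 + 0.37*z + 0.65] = 9.45*z^2 - 0.74*z + 0.37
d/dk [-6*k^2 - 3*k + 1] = -12*k - 3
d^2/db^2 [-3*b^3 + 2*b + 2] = -18*b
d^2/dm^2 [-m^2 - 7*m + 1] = -2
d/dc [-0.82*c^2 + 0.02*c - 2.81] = 0.02 - 1.64*c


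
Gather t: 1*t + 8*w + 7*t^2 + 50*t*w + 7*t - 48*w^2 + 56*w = 7*t^2 + t*(50*w + 8) - 48*w^2 + 64*w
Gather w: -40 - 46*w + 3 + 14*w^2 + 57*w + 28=14*w^2 + 11*w - 9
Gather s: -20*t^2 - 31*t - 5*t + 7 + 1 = -20*t^2 - 36*t + 8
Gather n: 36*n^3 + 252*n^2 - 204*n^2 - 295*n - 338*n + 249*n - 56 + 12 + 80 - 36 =36*n^3 + 48*n^2 - 384*n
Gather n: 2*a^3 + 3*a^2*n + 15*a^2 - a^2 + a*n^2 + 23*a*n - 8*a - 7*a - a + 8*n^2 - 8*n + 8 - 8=2*a^3 + 14*a^2 - 16*a + n^2*(a + 8) + n*(3*a^2 + 23*a - 8)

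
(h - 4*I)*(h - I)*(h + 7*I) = h^3 + 2*I*h^2 + 31*h - 28*I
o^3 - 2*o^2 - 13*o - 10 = (o - 5)*(o + 1)*(o + 2)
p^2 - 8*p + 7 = (p - 7)*(p - 1)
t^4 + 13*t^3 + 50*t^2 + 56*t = t*(t + 2)*(t + 4)*(t + 7)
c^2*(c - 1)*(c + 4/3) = c^4 + c^3/3 - 4*c^2/3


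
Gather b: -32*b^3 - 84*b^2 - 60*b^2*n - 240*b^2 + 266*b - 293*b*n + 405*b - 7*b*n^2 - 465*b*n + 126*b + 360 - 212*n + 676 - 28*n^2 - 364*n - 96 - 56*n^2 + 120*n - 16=-32*b^3 + b^2*(-60*n - 324) + b*(-7*n^2 - 758*n + 797) - 84*n^2 - 456*n + 924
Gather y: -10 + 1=-9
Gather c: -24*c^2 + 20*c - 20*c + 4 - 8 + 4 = -24*c^2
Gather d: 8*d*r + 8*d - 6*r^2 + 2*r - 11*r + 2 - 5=d*(8*r + 8) - 6*r^2 - 9*r - 3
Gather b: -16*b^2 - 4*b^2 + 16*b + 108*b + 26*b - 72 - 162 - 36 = -20*b^2 + 150*b - 270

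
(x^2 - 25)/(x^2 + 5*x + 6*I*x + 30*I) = (x - 5)/(x + 6*I)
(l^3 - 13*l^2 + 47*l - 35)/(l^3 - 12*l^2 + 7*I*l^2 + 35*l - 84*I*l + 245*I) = (l - 1)/(l + 7*I)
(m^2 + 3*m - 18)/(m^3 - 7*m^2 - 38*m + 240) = (m - 3)/(m^2 - 13*m + 40)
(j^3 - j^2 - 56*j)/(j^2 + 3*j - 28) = j*(j - 8)/(j - 4)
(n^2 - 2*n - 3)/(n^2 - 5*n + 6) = (n + 1)/(n - 2)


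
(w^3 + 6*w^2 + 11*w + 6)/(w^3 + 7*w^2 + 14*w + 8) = (w + 3)/(w + 4)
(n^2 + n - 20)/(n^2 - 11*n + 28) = (n + 5)/(n - 7)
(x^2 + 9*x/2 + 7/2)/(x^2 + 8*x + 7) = (x + 7/2)/(x + 7)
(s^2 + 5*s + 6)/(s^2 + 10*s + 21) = (s + 2)/(s + 7)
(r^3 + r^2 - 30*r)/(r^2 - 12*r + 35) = r*(r + 6)/(r - 7)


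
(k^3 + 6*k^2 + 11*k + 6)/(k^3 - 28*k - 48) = (k^2 + 4*k + 3)/(k^2 - 2*k - 24)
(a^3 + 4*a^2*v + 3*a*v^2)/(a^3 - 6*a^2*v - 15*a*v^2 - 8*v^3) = a*(-a - 3*v)/(-a^2 + 7*a*v + 8*v^2)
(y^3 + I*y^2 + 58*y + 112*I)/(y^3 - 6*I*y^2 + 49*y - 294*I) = (y^2 - 6*I*y + 16)/(y^2 - 13*I*y - 42)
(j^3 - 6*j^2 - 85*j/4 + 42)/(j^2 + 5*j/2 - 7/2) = (j^2 - 19*j/2 + 12)/(j - 1)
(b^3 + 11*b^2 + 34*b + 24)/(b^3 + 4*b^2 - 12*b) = (b^2 + 5*b + 4)/(b*(b - 2))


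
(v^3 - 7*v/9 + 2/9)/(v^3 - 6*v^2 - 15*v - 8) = (v^2 - v + 2/9)/(v^2 - 7*v - 8)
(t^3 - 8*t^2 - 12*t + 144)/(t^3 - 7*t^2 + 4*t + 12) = (t^2 - 2*t - 24)/(t^2 - t - 2)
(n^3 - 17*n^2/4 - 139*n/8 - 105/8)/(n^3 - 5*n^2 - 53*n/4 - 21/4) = (4*n + 5)/(2*(2*n + 1))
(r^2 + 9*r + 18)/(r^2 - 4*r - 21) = (r + 6)/(r - 7)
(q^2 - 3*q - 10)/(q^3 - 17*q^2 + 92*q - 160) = (q + 2)/(q^2 - 12*q + 32)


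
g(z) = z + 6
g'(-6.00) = 1.00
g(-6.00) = 0.00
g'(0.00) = 1.00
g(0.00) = 6.00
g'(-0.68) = 1.00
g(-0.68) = 5.32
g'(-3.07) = 1.00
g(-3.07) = 2.93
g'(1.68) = 1.00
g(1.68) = 7.68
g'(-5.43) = 1.00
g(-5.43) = 0.57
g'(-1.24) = 1.00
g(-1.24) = 4.76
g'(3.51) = 1.00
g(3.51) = 9.51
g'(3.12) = 1.00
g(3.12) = 9.12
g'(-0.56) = 1.00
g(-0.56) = 5.44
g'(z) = 1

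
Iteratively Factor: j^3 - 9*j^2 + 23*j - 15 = (j - 1)*(j^2 - 8*j + 15) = (j - 5)*(j - 1)*(j - 3)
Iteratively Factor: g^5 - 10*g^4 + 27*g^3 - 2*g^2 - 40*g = (g - 2)*(g^4 - 8*g^3 + 11*g^2 + 20*g) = (g - 5)*(g - 2)*(g^3 - 3*g^2 - 4*g) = (g - 5)*(g - 2)*(g + 1)*(g^2 - 4*g) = (g - 5)*(g - 4)*(g - 2)*(g + 1)*(g)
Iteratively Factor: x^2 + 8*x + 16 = (x + 4)*(x + 4)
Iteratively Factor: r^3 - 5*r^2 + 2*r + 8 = (r - 2)*(r^2 - 3*r - 4) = (r - 4)*(r - 2)*(r + 1)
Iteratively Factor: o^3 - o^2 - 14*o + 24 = (o - 2)*(o^2 + o - 12) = (o - 2)*(o + 4)*(o - 3)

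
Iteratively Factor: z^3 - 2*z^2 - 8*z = (z + 2)*(z^2 - 4*z) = (z - 4)*(z + 2)*(z)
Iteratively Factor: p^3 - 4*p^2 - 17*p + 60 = (p + 4)*(p^2 - 8*p + 15) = (p - 3)*(p + 4)*(p - 5)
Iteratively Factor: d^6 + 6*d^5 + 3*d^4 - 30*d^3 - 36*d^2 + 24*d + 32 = (d + 1)*(d^5 + 5*d^4 - 2*d^3 - 28*d^2 - 8*d + 32) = (d + 1)*(d + 4)*(d^4 + d^3 - 6*d^2 - 4*d + 8) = (d + 1)*(d + 2)*(d + 4)*(d^3 - d^2 - 4*d + 4) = (d + 1)*(d + 2)^2*(d + 4)*(d^2 - 3*d + 2) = (d - 2)*(d + 1)*(d + 2)^2*(d + 4)*(d - 1)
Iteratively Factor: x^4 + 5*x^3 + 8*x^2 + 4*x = (x)*(x^3 + 5*x^2 + 8*x + 4) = x*(x + 2)*(x^2 + 3*x + 2) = x*(x + 2)^2*(x + 1)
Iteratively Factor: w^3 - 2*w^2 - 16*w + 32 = (w + 4)*(w^2 - 6*w + 8) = (w - 2)*(w + 4)*(w - 4)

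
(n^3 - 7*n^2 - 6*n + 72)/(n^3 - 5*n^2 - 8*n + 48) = (n - 6)/(n - 4)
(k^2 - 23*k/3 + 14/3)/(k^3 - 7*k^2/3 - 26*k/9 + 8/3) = 3*(k - 7)/(3*k^2 - 5*k - 12)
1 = 1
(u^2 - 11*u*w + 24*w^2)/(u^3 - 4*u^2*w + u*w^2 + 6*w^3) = (u - 8*w)/(u^2 - u*w - 2*w^2)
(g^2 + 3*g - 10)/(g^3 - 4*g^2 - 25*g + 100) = (g - 2)/(g^2 - 9*g + 20)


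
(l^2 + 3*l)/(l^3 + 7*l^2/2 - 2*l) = 2*(l + 3)/(2*l^2 + 7*l - 4)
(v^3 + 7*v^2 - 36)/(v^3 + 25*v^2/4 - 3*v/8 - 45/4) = 8*(v^2 + v - 6)/(8*v^2 + 2*v - 15)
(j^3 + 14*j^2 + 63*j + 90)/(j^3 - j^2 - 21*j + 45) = (j^2 + 9*j + 18)/(j^2 - 6*j + 9)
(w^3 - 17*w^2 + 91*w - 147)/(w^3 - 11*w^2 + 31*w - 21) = (w - 7)/(w - 1)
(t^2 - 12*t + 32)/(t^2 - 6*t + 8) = (t - 8)/(t - 2)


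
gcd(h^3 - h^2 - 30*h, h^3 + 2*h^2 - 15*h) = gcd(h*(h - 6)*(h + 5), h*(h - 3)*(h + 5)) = h^2 + 5*h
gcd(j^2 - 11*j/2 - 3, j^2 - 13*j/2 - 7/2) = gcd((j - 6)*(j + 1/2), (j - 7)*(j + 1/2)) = j + 1/2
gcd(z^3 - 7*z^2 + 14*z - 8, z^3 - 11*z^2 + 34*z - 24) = z^2 - 5*z + 4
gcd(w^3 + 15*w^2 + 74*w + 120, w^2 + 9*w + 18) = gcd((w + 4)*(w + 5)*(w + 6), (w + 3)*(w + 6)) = w + 6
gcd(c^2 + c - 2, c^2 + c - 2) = c^2 + c - 2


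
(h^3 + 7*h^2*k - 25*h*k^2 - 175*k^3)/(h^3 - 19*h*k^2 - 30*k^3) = (h^2 + 12*h*k + 35*k^2)/(h^2 + 5*h*k + 6*k^2)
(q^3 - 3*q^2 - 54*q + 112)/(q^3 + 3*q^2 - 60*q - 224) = (q - 2)/(q + 4)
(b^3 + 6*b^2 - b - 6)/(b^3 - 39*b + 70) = (b^3 + 6*b^2 - b - 6)/(b^3 - 39*b + 70)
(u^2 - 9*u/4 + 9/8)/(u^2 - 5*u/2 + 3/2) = (u - 3/4)/(u - 1)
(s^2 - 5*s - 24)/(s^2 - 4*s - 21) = (s - 8)/(s - 7)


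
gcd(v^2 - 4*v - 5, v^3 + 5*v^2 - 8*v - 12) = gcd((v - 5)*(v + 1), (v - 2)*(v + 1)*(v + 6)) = v + 1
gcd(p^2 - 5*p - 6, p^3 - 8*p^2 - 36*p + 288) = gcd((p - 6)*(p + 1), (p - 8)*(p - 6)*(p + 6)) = p - 6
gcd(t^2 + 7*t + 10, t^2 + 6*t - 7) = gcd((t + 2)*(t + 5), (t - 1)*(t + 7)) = 1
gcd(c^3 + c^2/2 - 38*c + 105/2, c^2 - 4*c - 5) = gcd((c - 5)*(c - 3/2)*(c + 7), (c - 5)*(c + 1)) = c - 5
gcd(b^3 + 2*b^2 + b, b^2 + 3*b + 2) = b + 1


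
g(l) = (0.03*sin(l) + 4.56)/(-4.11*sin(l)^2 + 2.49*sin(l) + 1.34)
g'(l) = (8.22*sin(l)*cos(l) - 2.49*cos(l))*(0.03*sin(l) + 4.56)/(-4.11*sin(l)^2 + 2.49*sin(l) + 1.34)^2 + 0.03*cos(l)/(-4.11*sin(l)^2 + 2.49*sin(l) + 1.34)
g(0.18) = 2.76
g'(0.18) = -1.65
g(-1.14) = -1.05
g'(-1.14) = -1.01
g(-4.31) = 30.29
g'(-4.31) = -397.48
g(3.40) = 10.46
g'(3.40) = 106.55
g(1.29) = -74.15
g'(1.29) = 1795.35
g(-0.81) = -1.73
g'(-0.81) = -3.86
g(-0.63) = -2.92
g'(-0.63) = -11.17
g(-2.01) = -1.06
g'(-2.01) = 1.05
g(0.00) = 3.40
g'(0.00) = -6.30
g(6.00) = 14.08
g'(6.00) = -199.96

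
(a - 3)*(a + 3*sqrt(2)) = a^2 - 3*a + 3*sqrt(2)*a - 9*sqrt(2)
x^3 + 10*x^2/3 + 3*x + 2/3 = (x + 1/3)*(x + 1)*(x + 2)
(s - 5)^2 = s^2 - 10*s + 25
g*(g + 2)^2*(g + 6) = g^4 + 10*g^3 + 28*g^2 + 24*g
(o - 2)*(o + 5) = o^2 + 3*o - 10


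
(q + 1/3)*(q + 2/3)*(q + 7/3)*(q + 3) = q^4 + 19*q^3/3 + 113*q^2/9 + 221*q/27 + 14/9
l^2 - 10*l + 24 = (l - 6)*(l - 4)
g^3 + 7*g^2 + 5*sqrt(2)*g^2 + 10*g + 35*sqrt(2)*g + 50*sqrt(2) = (g + 2)*(g + 5)*(g + 5*sqrt(2))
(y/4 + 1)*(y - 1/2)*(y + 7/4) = y^3/4 + 21*y^2/16 + 33*y/32 - 7/8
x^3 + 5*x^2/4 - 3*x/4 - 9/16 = (x - 3/4)*(x + 1/2)*(x + 3/2)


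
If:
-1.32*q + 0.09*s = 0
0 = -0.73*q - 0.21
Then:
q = -0.29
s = -4.22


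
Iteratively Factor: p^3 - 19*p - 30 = (p - 5)*(p^2 + 5*p + 6) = (p - 5)*(p + 3)*(p + 2)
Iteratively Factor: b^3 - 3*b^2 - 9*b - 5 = (b + 1)*(b^2 - 4*b - 5) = (b - 5)*(b + 1)*(b + 1)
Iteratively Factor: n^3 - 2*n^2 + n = (n - 1)*(n^2 - n) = (n - 1)^2*(n)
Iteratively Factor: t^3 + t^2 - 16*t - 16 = (t - 4)*(t^2 + 5*t + 4) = (t - 4)*(t + 4)*(t + 1)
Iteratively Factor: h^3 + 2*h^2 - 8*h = (h)*(h^2 + 2*h - 8) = h*(h + 4)*(h - 2)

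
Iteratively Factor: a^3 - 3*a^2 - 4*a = (a + 1)*(a^2 - 4*a) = a*(a + 1)*(a - 4)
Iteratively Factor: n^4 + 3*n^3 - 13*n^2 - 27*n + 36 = (n + 4)*(n^3 - n^2 - 9*n + 9) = (n + 3)*(n + 4)*(n^2 - 4*n + 3) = (n - 3)*(n + 3)*(n + 4)*(n - 1)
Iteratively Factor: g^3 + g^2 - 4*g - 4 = (g - 2)*(g^2 + 3*g + 2) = (g - 2)*(g + 1)*(g + 2)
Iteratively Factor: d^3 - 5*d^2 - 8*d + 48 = (d - 4)*(d^2 - d - 12) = (d - 4)*(d + 3)*(d - 4)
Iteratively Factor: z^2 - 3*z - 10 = (z - 5)*(z + 2)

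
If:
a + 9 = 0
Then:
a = -9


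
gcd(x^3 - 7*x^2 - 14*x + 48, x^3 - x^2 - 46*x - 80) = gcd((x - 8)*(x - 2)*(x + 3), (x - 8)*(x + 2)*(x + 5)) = x - 8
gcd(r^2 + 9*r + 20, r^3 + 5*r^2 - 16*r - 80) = r^2 + 9*r + 20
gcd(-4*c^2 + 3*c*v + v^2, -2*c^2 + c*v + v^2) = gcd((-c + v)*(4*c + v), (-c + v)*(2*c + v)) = -c + v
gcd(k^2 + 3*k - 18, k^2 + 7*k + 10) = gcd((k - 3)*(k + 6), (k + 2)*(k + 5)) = 1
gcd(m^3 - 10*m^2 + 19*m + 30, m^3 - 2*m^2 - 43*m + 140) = m - 5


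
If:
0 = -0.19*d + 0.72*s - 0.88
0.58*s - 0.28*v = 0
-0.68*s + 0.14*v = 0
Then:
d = -4.63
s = 0.00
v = 0.00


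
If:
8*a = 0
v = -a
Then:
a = 0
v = 0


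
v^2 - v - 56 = (v - 8)*(v + 7)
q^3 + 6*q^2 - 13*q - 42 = (q - 3)*(q + 2)*(q + 7)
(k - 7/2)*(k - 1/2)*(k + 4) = k^3 - 57*k/4 + 7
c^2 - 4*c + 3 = (c - 3)*(c - 1)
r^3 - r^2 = r^2*(r - 1)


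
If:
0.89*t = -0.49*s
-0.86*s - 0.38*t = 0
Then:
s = 0.00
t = 0.00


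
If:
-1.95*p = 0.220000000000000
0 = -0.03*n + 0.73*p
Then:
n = -2.75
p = -0.11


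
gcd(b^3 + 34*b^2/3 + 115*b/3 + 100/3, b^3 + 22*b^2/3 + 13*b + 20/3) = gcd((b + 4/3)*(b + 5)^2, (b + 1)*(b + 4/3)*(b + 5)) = b^2 + 19*b/3 + 20/3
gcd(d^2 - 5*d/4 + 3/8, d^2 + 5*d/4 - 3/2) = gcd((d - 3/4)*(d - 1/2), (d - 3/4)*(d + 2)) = d - 3/4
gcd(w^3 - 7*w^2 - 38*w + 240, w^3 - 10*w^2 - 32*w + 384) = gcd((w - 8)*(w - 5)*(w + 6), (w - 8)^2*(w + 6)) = w^2 - 2*w - 48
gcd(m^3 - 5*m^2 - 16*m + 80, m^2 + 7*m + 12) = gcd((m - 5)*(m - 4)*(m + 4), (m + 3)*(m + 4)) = m + 4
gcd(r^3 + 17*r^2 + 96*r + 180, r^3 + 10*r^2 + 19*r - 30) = r^2 + 11*r + 30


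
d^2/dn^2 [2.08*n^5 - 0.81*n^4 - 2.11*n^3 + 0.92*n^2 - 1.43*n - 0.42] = 41.6*n^3 - 9.72*n^2 - 12.66*n + 1.84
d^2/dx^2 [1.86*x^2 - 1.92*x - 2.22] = 3.72000000000000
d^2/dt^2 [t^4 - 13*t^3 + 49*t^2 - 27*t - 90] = 12*t^2 - 78*t + 98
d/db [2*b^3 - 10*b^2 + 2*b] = 6*b^2 - 20*b + 2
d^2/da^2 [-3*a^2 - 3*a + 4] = -6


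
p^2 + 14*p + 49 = (p + 7)^2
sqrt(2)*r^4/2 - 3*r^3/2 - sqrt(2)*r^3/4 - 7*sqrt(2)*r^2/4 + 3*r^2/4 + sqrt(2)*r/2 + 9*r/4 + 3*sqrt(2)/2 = (r/2 + 1/2)*(r - 3/2)*(r - 2*sqrt(2))*(sqrt(2)*r + 1)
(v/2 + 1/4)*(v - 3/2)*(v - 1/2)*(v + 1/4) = v^4/2 - 5*v^3/8 - 5*v^2/16 + 5*v/32 + 3/64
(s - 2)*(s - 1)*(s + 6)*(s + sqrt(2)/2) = s^4 + sqrt(2)*s^3/2 + 3*s^3 - 16*s^2 + 3*sqrt(2)*s^2/2 - 8*sqrt(2)*s + 12*s + 6*sqrt(2)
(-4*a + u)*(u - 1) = -4*a*u + 4*a + u^2 - u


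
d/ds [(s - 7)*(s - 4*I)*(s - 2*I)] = 3*s^2 + s*(-14 - 12*I) - 8 + 42*I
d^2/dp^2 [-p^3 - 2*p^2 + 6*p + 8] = -6*p - 4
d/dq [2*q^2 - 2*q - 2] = 4*q - 2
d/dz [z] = 1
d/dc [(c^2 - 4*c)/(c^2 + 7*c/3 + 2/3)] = 3*(19*c^2 + 4*c - 8)/(9*c^4 + 42*c^3 + 61*c^2 + 28*c + 4)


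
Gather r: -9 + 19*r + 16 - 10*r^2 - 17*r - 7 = -10*r^2 + 2*r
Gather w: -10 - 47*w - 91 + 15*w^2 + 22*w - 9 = 15*w^2 - 25*w - 110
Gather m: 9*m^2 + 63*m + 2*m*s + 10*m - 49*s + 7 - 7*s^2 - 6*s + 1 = 9*m^2 + m*(2*s + 73) - 7*s^2 - 55*s + 8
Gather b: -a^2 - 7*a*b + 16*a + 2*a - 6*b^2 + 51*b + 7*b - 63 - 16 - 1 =-a^2 + 18*a - 6*b^2 + b*(58 - 7*a) - 80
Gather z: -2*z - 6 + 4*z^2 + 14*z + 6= 4*z^2 + 12*z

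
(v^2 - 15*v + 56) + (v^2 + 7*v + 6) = 2*v^2 - 8*v + 62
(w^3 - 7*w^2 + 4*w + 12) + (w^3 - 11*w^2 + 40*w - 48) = 2*w^3 - 18*w^2 + 44*w - 36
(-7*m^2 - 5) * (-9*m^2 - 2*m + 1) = 63*m^4 + 14*m^3 + 38*m^2 + 10*m - 5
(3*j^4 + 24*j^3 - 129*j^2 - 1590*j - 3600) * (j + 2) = 3*j^5 + 30*j^4 - 81*j^3 - 1848*j^2 - 6780*j - 7200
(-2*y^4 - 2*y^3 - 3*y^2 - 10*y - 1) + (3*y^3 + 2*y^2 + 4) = -2*y^4 + y^3 - y^2 - 10*y + 3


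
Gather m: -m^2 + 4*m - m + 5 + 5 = -m^2 + 3*m + 10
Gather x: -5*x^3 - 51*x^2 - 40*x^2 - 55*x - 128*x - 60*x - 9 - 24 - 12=-5*x^3 - 91*x^2 - 243*x - 45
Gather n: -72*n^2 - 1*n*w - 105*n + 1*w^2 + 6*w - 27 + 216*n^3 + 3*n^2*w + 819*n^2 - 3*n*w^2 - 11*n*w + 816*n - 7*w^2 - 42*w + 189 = 216*n^3 + n^2*(3*w + 747) + n*(-3*w^2 - 12*w + 711) - 6*w^2 - 36*w + 162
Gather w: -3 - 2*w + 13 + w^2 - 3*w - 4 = w^2 - 5*w + 6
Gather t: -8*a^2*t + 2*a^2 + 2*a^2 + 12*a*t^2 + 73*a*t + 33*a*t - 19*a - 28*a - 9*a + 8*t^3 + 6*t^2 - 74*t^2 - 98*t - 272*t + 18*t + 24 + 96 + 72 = 4*a^2 - 56*a + 8*t^3 + t^2*(12*a - 68) + t*(-8*a^2 + 106*a - 352) + 192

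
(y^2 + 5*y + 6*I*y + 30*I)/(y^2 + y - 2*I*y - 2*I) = (y^2 + y*(5 + 6*I) + 30*I)/(y^2 + y*(1 - 2*I) - 2*I)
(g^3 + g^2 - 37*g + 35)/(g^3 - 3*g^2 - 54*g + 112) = (g^2 - 6*g + 5)/(g^2 - 10*g + 16)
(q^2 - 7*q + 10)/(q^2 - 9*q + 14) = (q - 5)/(q - 7)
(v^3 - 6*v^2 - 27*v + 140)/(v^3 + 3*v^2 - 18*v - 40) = (v - 7)/(v + 2)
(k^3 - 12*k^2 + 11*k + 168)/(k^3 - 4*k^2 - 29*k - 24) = (k - 7)/(k + 1)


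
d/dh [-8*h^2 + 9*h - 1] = 9 - 16*h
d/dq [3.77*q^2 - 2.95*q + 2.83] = 7.54*q - 2.95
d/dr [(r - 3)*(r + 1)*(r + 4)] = 3*r^2 + 4*r - 11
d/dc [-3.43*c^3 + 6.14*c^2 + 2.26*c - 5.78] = -10.29*c^2 + 12.28*c + 2.26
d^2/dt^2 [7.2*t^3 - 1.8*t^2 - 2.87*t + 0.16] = 43.2*t - 3.6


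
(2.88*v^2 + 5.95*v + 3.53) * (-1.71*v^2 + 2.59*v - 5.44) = -4.9248*v^4 - 2.7153*v^3 - 6.293*v^2 - 23.2253*v - 19.2032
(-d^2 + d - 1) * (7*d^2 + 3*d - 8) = -7*d^4 + 4*d^3 + 4*d^2 - 11*d + 8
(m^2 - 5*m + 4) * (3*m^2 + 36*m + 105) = 3*m^4 + 21*m^3 - 63*m^2 - 381*m + 420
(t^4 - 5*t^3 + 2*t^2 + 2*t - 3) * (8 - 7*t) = -7*t^5 + 43*t^4 - 54*t^3 + 2*t^2 + 37*t - 24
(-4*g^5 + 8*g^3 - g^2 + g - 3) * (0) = 0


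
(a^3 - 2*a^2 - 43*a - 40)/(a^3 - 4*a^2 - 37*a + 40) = (a + 1)/(a - 1)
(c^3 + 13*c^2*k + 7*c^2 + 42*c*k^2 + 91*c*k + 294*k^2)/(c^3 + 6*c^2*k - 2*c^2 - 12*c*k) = (c^2 + 7*c*k + 7*c + 49*k)/(c*(c - 2))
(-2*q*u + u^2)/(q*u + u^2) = (-2*q + u)/(q + u)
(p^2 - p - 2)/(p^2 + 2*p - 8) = (p + 1)/(p + 4)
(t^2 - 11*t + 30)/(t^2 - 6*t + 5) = (t - 6)/(t - 1)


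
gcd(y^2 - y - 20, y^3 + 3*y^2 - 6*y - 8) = y + 4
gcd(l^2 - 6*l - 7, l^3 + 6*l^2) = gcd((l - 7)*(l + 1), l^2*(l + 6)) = 1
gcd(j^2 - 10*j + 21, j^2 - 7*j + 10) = 1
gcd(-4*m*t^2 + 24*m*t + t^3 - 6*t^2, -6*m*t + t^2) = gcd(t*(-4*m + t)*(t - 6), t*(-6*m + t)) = t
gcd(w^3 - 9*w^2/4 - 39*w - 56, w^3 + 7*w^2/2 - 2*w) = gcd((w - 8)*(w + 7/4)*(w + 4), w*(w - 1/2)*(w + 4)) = w + 4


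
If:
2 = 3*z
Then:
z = 2/3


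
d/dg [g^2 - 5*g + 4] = 2*g - 5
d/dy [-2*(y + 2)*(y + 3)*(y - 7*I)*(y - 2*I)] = -8*y^3 + y^2*(-30 + 54*I) + y*(32 + 180*I) + 140 + 108*I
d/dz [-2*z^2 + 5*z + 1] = 5 - 4*z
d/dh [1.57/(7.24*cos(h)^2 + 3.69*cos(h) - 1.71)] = (22.7336*cos(h) + 5.7933)*sin(h)/(7.24*cos(h)^2 + 3.69*cos(h) - 1.71)^2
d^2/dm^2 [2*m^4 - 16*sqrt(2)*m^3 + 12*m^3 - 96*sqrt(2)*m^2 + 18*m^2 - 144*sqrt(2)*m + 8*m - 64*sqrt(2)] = 24*m^2 - 96*sqrt(2)*m + 72*m - 192*sqrt(2) + 36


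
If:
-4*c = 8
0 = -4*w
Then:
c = -2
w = 0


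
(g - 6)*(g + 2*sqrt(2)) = g^2 - 6*g + 2*sqrt(2)*g - 12*sqrt(2)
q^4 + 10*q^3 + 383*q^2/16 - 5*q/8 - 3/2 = (q - 1/4)*(q + 1/4)*(q + 4)*(q + 6)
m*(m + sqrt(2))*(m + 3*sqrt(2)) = m^3 + 4*sqrt(2)*m^2 + 6*m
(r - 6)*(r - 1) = r^2 - 7*r + 6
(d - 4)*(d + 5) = d^2 + d - 20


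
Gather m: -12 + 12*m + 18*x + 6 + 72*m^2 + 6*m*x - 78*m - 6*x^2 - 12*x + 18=72*m^2 + m*(6*x - 66) - 6*x^2 + 6*x + 12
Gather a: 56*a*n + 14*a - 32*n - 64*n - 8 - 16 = a*(56*n + 14) - 96*n - 24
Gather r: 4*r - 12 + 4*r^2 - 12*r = 4*r^2 - 8*r - 12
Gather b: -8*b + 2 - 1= 1 - 8*b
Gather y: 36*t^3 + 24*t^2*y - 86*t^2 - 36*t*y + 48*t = 36*t^3 - 86*t^2 + 48*t + y*(24*t^2 - 36*t)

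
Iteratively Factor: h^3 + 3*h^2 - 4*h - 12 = (h + 3)*(h^2 - 4) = (h + 2)*(h + 3)*(h - 2)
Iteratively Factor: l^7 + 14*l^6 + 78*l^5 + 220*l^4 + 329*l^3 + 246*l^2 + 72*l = (l + 4)*(l^6 + 10*l^5 + 38*l^4 + 68*l^3 + 57*l^2 + 18*l) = l*(l + 4)*(l^5 + 10*l^4 + 38*l^3 + 68*l^2 + 57*l + 18) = l*(l + 2)*(l + 4)*(l^4 + 8*l^3 + 22*l^2 + 24*l + 9) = l*(l + 1)*(l + 2)*(l + 4)*(l^3 + 7*l^2 + 15*l + 9) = l*(l + 1)*(l + 2)*(l + 3)*(l + 4)*(l^2 + 4*l + 3) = l*(l + 1)^2*(l + 2)*(l + 3)*(l + 4)*(l + 3)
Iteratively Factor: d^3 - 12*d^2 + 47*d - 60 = (d - 5)*(d^2 - 7*d + 12) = (d - 5)*(d - 3)*(d - 4)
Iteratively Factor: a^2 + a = (a)*(a + 1)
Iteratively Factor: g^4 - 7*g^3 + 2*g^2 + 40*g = (g - 5)*(g^3 - 2*g^2 - 8*g) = (g - 5)*(g - 4)*(g^2 + 2*g) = g*(g - 5)*(g - 4)*(g + 2)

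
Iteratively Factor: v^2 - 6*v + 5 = (v - 5)*(v - 1)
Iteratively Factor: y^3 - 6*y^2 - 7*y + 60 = (y - 4)*(y^2 - 2*y - 15) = (y - 5)*(y - 4)*(y + 3)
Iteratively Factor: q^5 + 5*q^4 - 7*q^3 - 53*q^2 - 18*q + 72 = (q + 4)*(q^4 + q^3 - 11*q^2 - 9*q + 18) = (q + 2)*(q + 4)*(q^3 - q^2 - 9*q + 9) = (q - 3)*(q + 2)*(q + 4)*(q^2 + 2*q - 3) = (q - 3)*(q - 1)*(q + 2)*(q + 4)*(q + 3)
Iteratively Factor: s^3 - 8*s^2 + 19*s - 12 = (s - 4)*(s^2 - 4*s + 3) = (s - 4)*(s - 3)*(s - 1)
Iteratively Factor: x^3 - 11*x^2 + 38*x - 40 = (x - 2)*(x^2 - 9*x + 20) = (x - 5)*(x - 2)*(x - 4)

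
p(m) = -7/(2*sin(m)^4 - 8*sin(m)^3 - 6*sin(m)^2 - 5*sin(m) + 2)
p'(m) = -7*(-8*sin(m)^3*cos(m) + 24*sin(m)^2*cos(m) + 12*sin(m)*cos(m) + 5*cos(m))/(2*sin(m)^4 - 8*sin(m)^3 - 6*sin(m)^2 - 5*sin(m) + 2)^2 = 7*(8*sin(m)^3 - 24*sin(m)^2 - 12*sin(m) - 5)*cos(m)/(-2*sin(m)^4 + 8*sin(m)^3 + 6*sin(m)^2 + 5*sin(m) - 2)^2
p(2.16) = 0.70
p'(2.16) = 1.06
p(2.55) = 1.82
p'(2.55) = 6.97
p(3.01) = -5.72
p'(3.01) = 32.33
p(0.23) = -15.25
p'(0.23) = -287.69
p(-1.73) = -0.65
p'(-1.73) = 0.24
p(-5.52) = 1.08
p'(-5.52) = -2.64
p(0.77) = 1.06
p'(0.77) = -2.56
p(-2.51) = -1.47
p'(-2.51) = 1.99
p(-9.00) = -1.91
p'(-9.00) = 2.23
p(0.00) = -3.50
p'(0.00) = -8.75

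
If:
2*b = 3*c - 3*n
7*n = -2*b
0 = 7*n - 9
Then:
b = -9/2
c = -12/7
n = 9/7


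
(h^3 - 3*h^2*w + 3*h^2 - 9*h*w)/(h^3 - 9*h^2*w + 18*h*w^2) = (-h - 3)/(-h + 6*w)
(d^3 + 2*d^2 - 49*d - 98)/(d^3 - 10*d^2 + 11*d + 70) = (d + 7)/(d - 5)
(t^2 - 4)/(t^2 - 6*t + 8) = (t + 2)/(t - 4)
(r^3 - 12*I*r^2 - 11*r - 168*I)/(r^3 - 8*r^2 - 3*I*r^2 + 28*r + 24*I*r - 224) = (r^2 - 5*I*r + 24)/(r^2 + 4*r*(-2 + I) - 32*I)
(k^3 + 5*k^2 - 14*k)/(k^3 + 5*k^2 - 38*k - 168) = k*(k - 2)/(k^2 - 2*k - 24)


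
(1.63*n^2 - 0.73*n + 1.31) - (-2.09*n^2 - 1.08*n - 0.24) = 3.72*n^2 + 0.35*n + 1.55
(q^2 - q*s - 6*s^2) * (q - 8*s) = q^3 - 9*q^2*s + 2*q*s^2 + 48*s^3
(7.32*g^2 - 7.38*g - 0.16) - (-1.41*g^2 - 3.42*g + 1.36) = 8.73*g^2 - 3.96*g - 1.52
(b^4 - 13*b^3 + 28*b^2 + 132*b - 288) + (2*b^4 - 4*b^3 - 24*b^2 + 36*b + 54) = 3*b^4 - 17*b^3 + 4*b^2 + 168*b - 234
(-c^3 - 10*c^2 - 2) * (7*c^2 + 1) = -7*c^5 - 70*c^4 - c^3 - 24*c^2 - 2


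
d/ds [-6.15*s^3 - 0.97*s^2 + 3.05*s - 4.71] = -18.45*s^2 - 1.94*s + 3.05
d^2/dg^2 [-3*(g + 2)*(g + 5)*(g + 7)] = -18*g - 84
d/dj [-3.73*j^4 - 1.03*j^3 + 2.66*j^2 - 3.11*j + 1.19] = -14.92*j^3 - 3.09*j^2 + 5.32*j - 3.11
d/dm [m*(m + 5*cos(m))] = -5*m*sin(m) + 2*m + 5*cos(m)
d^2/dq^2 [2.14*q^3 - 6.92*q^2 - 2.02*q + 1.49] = 12.84*q - 13.84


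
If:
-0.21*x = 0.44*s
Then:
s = -0.477272727272727*x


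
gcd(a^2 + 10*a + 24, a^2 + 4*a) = a + 4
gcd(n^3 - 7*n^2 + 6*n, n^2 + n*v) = n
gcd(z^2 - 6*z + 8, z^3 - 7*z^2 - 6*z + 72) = z - 4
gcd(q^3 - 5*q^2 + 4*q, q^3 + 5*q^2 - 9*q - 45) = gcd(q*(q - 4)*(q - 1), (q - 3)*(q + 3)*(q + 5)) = 1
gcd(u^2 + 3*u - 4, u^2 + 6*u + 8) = u + 4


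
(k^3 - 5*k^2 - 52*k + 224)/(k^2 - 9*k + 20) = (k^2 - k - 56)/(k - 5)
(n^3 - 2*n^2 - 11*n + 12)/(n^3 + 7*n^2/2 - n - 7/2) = 2*(n^2 - n - 12)/(2*n^2 + 9*n + 7)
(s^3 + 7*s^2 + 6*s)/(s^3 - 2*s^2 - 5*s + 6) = s*(s^2 + 7*s + 6)/(s^3 - 2*s^2 - 5*s + 6)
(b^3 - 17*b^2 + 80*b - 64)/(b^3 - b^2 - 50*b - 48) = (b^2 - 9*b + 8)/(b^2 + 7*b + 6)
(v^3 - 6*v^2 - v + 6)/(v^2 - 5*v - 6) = v - 1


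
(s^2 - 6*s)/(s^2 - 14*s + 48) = s/(s - 8)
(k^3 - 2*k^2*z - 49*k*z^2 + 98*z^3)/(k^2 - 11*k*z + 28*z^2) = (-k^2 - 5*k*z + 14*z^2)/(-k + 4*z)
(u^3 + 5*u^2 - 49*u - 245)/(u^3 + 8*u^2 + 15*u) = (u^2 - 49)/(u*(u + 3))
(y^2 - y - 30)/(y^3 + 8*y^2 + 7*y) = (y^2 - y - 30)/(y*(y^2 + 8*y + 7))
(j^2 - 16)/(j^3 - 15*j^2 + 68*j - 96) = (j + 4)/(j^2 - 11*j + 24)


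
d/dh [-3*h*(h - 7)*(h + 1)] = -9*h^2 + 36*h + 21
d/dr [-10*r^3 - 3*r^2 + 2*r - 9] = -30*r^2 - 6*r + 2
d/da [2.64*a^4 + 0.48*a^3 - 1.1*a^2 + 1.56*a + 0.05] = 10.56*a^3 + 1.44*a^2 - 2.2*a + 1.56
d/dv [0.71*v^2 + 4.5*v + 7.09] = 1.42*v + 4.5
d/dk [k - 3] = 1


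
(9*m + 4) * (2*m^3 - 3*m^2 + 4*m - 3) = 18*m^4 - 19*m^3 + 24*m^2 - 11*m - 12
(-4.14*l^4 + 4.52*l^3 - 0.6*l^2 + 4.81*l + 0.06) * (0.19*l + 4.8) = -0.7866*l^5 - 19.0132*l^4 + 21.582*l^3 - 1.9661*l^2 + 23.0994*l + 0.288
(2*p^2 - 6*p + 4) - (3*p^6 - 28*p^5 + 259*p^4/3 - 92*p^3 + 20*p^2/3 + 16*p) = -3*p^6 + 28*p^5 - 259*p^4/3 + 92*p^3 - 14*p^2/3 - 22*p + 4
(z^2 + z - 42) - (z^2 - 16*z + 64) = 17*z - 106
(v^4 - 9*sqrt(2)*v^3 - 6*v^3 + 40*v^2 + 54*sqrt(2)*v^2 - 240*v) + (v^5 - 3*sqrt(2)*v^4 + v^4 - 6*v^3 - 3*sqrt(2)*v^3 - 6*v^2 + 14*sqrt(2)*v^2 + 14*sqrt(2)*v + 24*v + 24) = v^5 - 3*sqrt(2)*v^4 + 2*v^4 - 12*sqrt(2)*v^3 - 12*v^3 + 34*v^2 + 68*sqrt(2)*v^2 - 216*v + 14*sqrt(2)*v + 24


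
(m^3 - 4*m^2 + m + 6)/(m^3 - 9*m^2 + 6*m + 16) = (m - 3)/(m - 8)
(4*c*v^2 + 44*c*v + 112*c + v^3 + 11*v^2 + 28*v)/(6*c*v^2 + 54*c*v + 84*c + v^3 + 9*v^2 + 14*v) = (4*c*v + 16*c + v^2 + 4*v)/(6*c*v + 12*c + v^2 + 2*v)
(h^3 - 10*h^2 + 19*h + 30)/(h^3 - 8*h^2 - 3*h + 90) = (h + 1)/(h + 3)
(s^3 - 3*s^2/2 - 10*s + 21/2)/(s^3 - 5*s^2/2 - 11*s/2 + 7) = (s + 3)/(s + 2)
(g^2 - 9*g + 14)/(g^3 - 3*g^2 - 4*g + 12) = (g - 7)/(g^2 - g - 6)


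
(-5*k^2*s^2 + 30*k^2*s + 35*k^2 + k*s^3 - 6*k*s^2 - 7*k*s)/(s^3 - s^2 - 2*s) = k*(-5*k*s + 35*k + s^2 - 7*s)/(s*(s - 2))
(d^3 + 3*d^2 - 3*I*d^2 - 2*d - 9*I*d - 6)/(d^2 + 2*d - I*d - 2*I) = (d^2 + d*(3 - 2*I) - 6*I)/(d + 2)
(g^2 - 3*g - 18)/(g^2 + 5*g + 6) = (g - 6)/(g + 2)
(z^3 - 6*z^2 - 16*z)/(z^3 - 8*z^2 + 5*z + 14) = z*(z^2 - 6*z - 16)/(z^3 - 8*z^2 + 5*z + 14)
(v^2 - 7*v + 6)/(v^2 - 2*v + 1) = (v - 6)/(v - 1)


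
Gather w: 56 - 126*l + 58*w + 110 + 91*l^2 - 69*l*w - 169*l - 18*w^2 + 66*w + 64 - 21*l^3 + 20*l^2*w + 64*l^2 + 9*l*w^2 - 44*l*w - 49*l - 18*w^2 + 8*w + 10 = -21*l^3 + 155*l^2 - 344*l + w^2*(9*l - 36) + w*(20*l^2 - 113*l + 132) + 240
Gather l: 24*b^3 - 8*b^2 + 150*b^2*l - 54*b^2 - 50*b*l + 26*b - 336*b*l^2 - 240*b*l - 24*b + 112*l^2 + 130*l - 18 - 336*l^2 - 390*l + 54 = 24*b^3 - 62*b^2 + 2*b + l^2*(-336*b - 224) + l*(150*b^2 - 290*b - 260) + 36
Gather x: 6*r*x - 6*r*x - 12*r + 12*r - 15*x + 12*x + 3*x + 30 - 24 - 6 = 0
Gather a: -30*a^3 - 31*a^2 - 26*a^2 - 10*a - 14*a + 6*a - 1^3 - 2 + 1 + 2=-30*a^3 - 57*a^2 - 18*a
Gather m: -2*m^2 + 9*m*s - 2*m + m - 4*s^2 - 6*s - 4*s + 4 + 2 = -2*m^2 + m*(9*s - 1) - 4*s^2 - 10*s + 6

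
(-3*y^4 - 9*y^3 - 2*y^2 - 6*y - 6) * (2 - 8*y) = 24*y^5 + 66*y^4 - 2*y^3 + 44*y^2 + 36*y - 12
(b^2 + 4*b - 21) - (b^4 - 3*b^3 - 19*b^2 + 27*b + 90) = -b^4 + 3*b^3 + 20*b^2 - 23*b - 111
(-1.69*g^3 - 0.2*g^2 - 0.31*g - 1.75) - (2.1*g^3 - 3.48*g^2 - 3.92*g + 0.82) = -3.79*g^3 + 3.28*g^2 + 3.61*g - 2.57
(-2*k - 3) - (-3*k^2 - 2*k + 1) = 3*k^2 - 4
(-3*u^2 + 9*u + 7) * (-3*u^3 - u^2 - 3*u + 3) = 9*u^5 - 24*u^4 - 21*u^3 - 43*u^2 + 6*u + 21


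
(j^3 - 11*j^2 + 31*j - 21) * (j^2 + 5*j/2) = j^5 - 17*j^4/2 + 7*j^3/2 + 113*j^2/2 - 105*j/2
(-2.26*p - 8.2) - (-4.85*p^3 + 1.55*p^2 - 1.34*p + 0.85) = 4.85*p^3 - 1.55*p^2 - 0.92*p - 9.05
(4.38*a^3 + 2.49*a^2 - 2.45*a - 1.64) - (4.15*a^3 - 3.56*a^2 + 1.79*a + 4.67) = 0.23*a^3 + 6.05*a^2 - 4.24*a - 6.31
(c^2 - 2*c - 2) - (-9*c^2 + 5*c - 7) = 10*c^2 - 7*c + 5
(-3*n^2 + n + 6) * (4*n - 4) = -12*n^3 + 16*n^2 + 20*n - 24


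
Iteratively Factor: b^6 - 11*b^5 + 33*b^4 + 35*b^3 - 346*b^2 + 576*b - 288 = (b - 3)*(b^5 - 8*b^4 + 9*b^3 + 62*b^2 - 160*b + 96) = (b - 4)*(b - 3)*(b^4 - 4*b^3 - 7*b^2 + 34*b - 24) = (b - 4)*(b - 3)*(b - 1)*(b^3 - 3*b^2 - 10*b + 24) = (b - 4)*(b - 3)*(b - 2)*(b - 1)*(b^2 - b - 12) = (b - 4)*(b - 3)*(b - 2)*(b - 1)*(b + 3)*(b - 4)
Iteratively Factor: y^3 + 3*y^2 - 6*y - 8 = (y + 1)*(y^2 + 2*y - 8) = (y - 2)*(y + 1)*(y + 4)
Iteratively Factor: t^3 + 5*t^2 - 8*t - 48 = (t - 3)*(t^2 + 8*t + 16) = (t - 3)*(t + 4)*(t + 4)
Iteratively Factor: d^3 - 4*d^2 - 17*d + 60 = (d - 5)*(d^2 + d - 12) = (d - 5)*(d + 4)*(d - 3)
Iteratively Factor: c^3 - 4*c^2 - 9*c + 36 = (c - 4)*(c^2 - 9) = (c - 4)*(c - 3)*(c + 3)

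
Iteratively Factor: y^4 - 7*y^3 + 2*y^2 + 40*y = (y + 2)*(y^3 - 9*y^2 + 20*y) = (y - 4)*(y + 2)*(y^2 - 5*y) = y*(y - 4)*(y + 2)*(y - 5)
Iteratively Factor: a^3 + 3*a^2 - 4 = (a - 1)*(a^2 + 4*a + 4) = (a - 1)*(a + 2)*(a + 2)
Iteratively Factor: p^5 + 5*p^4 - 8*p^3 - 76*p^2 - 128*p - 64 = (p + 2)*(p^4 + 3*p^3 - 14*p^2 - 48*p - 32) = (p + 2)*(p + 4)*(p^3 - p^2 - 10*p - 8) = (p + 1)*(p + 2)*(p + 4)*(p^2 - 2*p - 8) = (p - 4)*(p + 1)*(p + 2)*(p + 4)*(p + 2)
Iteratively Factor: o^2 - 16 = (o - 4)*(o + 4)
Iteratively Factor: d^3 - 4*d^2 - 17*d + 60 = (d - 5)*(d^2 + d - 12) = (d - 5)*(d + 4)*(d - 3)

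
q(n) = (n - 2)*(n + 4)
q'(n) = 2*n + 2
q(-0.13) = -8.24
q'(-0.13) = 1.74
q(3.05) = 7.40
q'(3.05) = 8.10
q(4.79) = 24.52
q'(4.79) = 11.58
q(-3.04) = -4.84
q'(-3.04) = -4.08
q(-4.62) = 4.10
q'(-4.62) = -7.24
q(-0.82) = -8.97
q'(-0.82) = 0.36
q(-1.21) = -8.96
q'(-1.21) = -0.42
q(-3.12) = -4.51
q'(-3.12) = -4.24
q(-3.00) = -5.00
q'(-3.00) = -4.00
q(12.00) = 160.00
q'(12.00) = 26.00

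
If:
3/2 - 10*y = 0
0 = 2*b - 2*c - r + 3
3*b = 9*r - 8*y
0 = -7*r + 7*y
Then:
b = 1/20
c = 59/40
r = 3/20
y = 3/20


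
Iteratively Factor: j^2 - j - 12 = (j + 3)*(j - 4)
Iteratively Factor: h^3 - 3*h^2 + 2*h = (h - 1)*(h^2 - 2*h) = (h - 2)*(h - 1)*(h)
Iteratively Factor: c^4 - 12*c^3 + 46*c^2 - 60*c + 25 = (c - 5)*(c^3 - 7*c^2 + 11*c - 5) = (c - 5)^2*(c^2 - 2*c + 1) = (c - 5)^2*(c - 1)*(c - 1)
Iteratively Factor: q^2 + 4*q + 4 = (q + 2)*(q + 2)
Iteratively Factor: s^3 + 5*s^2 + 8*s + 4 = (s + 1)*(s^2 + 4*s + 4) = (s + 1)*(s + 2)*(s + 2)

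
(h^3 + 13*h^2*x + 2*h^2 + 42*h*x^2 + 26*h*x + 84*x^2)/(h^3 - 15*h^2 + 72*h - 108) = (h^3 + 13*h^2*x + 2*h^2 + 42*h*x^2 + 26*h*x + 84*x^2)/(h^3 - 15*h^2 + 72*h - 108)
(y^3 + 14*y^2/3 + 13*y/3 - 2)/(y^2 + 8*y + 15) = (3*y^2 + 5*y - 2)/(3*(y + 5))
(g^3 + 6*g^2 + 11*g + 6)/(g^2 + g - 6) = (g^2 + 3*g + 2)/(g - 2)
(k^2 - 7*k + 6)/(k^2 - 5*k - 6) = (k - 1)/(k + 1)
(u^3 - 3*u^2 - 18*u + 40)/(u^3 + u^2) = (u^3 - 3*u^2 - 18*u + 40)/(u^2*(u + 1))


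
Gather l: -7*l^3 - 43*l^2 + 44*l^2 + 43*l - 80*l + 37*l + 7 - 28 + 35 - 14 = -7*l^3 + l^2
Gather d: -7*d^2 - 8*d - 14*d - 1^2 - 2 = -7*d^2 - 22*d - 3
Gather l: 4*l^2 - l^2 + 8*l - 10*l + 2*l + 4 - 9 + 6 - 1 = 3*l^2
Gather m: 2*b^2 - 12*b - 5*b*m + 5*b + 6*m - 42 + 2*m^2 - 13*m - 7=2*b^2 - 7*b + 2*m^2 + m*(-5*b - 7) - 49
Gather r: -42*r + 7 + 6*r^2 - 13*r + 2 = 6*r^2 - 55*r + 9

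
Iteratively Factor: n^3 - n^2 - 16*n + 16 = (n - 4)*(n^2 + 3*n - 4) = (n - 4)*(n + 4)*(n - 1)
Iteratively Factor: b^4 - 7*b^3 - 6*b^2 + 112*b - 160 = (b - 2)*(b^3 - 5*b^2 - 16*b + 80) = (b - 4)*(b - 2)*(b^2 - b - 20) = (b - 4)*(b - 2)*(b + 4)*(b - 5)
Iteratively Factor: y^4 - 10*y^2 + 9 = (y - 3)*(y^3 + 3*y^2 - y - 3) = (y - 3)*(y + 3)*(y^2 - 1) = (y - 3)*(y - 1)*(y + 3)*(y + 1)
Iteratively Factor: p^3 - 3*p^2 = (p)*(p^2 - 3*p) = p^2*(p - 3)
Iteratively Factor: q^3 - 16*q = (q - 4)*(q^2 + 4*q) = q*(q - 4)*(q + 4)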